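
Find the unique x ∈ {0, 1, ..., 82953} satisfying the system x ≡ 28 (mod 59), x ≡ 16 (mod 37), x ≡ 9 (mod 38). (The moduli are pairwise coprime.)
x ≡ 10117 (mod 82954); the representative in [0, 82954) is 10117

The moduli 59, 37, 38 are pairwise coprime, so by the CRT there is a unique solution mod 59·37·38 = 82954.
Solve by successive substitution. Start with x ≡ 28 (mod 59).
  Combine with x ≡ 16 (mod 37): write x = 28 + 59·t and require 28 + 59·t ≡ 16 (mod 37), i.e. 59·t ≡ 16 − 28 ≡ 25 (mod 37). Since 59^(−1) ≡ 32 (mod 37) (59 ≡ 22 (mod 37)), t ≡ 32·25 ≡ 23 (mod 37). So x ≡ 28 + 59·23 = 1385 (mod 2183).
  Combine with x ≡ 9 (mod 38): write x = 1385 + 2183·t and require 1385 + 2183·t ≡ 9 (mod 38), i.e. 2183·t ≡ 9 − 1385 ≡ 30 (mod 38). Since 2183^(−1) ≡ 9 (mod 38) (2183 ≡ 17 (mod 38)), t ≡ 9·30 ≡ 4 (mod 38). So x ≡ 1385 + 2183·4 = 10117 (mod 82954).
Unique solution in [0, 82954): x = 10117.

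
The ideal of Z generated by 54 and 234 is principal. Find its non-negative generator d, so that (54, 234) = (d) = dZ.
(54, 234) = (18); d = 18

In the PID Z, (a, b) is generated by gcd(a, b). Compute gcd(234, 54) with the extended Euclidean algorithm, tracking rows (r, s, t) with s·234 + t·54 = r:
  row A: (234, 1, 0)   [1·234 + 0·54 = 234]
  row B: (54, 0, 1)   [0·234 + 1·54 = 54]
  234 = 4·54 + 18   → row C = row A − 4·row B = (18, 1, −4)   [check: 1·234 − 4·54 = 18]
  54 = 3·18 + 0   → remainder 0, stop. gcd = 18 (last nonzero row C).
So gcd(54, 234) = 18, with Bézout identity 1·234 − 4·54 = 18. Containment (⊇): the Bézout identity exhibits 18 as an element of (54, 234), giving (18) ⊆ (54, 234). Containment (⊆): since 18 | 54 and 18 | 234 (54 = 18·3, 234 = 18·13), every Z-linear combination of 54 and 234 is divisible by 18, so (54, 234) ⊆ (18). Therefore (54, 234) = (18), d = 18.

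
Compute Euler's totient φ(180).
φ(180) = 48

φ is multiplicative, with φ(p^e) = p^e − p^(e−1). Factorise 180 = 2^2 · 3^2 · 5. Then
  φ(180) = (2^2 − 2^1) · (3^2 − 3^1) · (5 − 1) = 2 · 6 · 4 = 48.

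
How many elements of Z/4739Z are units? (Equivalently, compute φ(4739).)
An element a ∈ Z/4739Z is a unit iff gcd(a, 4739) = 1, so the number of units is φ(4739). φ is multiplicative, with φ(p^e) = p^e − p^(e−1). Factorise 4739 = 7 · 677. Then
  φ(4739) = (7 − 1) · (677 − 1) = 6 · 676 = 4056.

Final answer: Z/4739Z has φ(4739) = 4056 units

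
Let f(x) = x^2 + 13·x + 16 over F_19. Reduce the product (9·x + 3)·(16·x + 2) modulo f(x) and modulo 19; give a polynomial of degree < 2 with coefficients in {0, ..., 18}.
a · b ≡ 18·x + 1 (mod f(x))

Multiply as integer polynomials: a · b = 144·x^2 + 66·x + 6. Reducing coefficients mod 19: a · b ≡ 11·x^2 + 9·x + 6. Now divide by f(x) = x^2 + 13·x + 16 in F_19[x], eliminating the leading term at each step:
  leading term 11·x^2: subtract (11)·f(x) = 11·x^2 + 10·x + 5, leaving 18·x + 1 (coefficients mod 19)
The degree is now < 2, so this is the remainder. Hence a · b ≡ 18·x + 1 in F_19[x]/(f).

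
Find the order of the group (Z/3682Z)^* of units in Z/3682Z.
(Z/3682Z)^* consists of the classes a with gcd(a, 3682) = 1, so its order is φ(3682). φ is multiplicative, with φ(p^e) = p^e − p^(e−1). Factorise 3682 = 2 · 7 · 263. Then
  φ(3682) = (2 − 1) · (7 − 1) · (263 − 1) = 1 · 6 · 262 = 1572.
Thus |(Z/3682Z)^*| = 1572.

Final answer: |(Z/3682Z)^*| = 1572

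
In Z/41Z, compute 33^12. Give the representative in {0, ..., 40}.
Use repeated squaring. Binary(12) = 1100. Walk through the bits of the exponent 12 left-to-right: at each bit after the leading one, square the running value, then multiply by 33 if the bit is 1 (always reducing mod 41):
  bit 1 = 1 (leading): start with 33.
  bit 2 = 1: square 33^2 = 1089 ≡ 23; bit is 1, so multiply 23·33 = 759 ≡ 21 (mod 41).
  bit 3 = 0: square 21^2 = 441 ≡ 31 (mod 41).
  bit 4 = 0: square 31^2 = 961 ≡ 18 (mod 41).
Final value: 33^12 ≡ 18 (mod 41).

Final answer: 18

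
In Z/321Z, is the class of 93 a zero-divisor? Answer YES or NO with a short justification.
gcd(93, 321) = 3 > 1, so 93 is not a unit in Z/321Z. In Z/nZ every nonzero non-unit is a zero-divisor: explicitly, take b = 321/gcd = 107 ≠ 0 (mod 321); then 93·107 = 9951 = 31·321, i.e. 93·107 ≡ 0 (mod 321). So 93 is a zero-divisor.

Final answer: YES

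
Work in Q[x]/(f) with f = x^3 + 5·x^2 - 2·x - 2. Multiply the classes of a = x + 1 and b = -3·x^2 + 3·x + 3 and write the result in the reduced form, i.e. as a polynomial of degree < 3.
a · b ≡ 15·x^2 - 3 (mod f(x))

First multiply in Q[x] without reducing: a · b = -3·x^3 + 6·x + 3. Now divide by f(x) = x^3 + 5·x^2 - 2·x - 2, eliminating the leading term at each step:
  leading term -3·x^3: subtract (-3)·f(x) = -3·x^3 - 15·x^2 + 6·x + 6, leaving 15·x^2 - 3
The degree is now < 3, so this is the remainder. Hence a · b ≡ 15·x^2 - 3 in Q[x]/(f).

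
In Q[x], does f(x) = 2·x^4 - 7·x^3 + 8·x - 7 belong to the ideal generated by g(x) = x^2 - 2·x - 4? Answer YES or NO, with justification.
In Q[x] the ideal (g) consists of all multiples of g, so f ∈ (g) iff g | f, i.e. iff the remainder of f on division by g is 0. Divide f by g (g is monic, so eliminate the leading term of the running remainder at each step):
  leading term 2·x^4: subtract (2·x^2)·g(x) = 2·x^4 - 4·x^3 - 8·x^2, leaving -3·x^3 + 8·x^2 + 8·x - 7
  leading term -3·x^3: subtract (-3·x)·g(x) = -3·x^3 + 6·x^2 + 12·x, leaving 2·x^2 - 4·x - 7
  leading term 2·x^2: subtract (2)·g(x) = 2·x^2 - 4·x - 8, leaving 1
The remainder r(x) = 1 ≠ 0 (and deg r < deg g), so g ∤ f, i.e. f ∉ (g).

Final answer: NO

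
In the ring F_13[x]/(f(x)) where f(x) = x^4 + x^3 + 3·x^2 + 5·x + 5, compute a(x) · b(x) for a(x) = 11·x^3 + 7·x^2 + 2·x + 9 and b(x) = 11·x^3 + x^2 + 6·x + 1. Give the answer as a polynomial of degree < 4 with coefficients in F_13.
a · b ≡ 7·x^2 + 5·x + 1 (mod f(x))

Multiply as integer polynomials: a · b = 121·x^6 + 88·x^5 + 95·x^4 + 154·x^3 + 28·x^2 + 56·x + 9. Reducing coefficients mod 13: a · b ≡ 4·x^6 + 10·x^5 + 4·x^4 + 11·x^3 + 2·x^2 + 4·x + 9. Now divide by f(x) = x^4 + x^3 + 3·x^2 + 5·x + 5 in F_13[x], eliminating the leading term at each step:
  leading term 4·x^6: subtract (4·x^2)·f(x) = 4·x^6 + 4·x^5 + 12·x^4 + 7·x^3 + 7·x^2, leaving 6·x^5 + 5·x^4 + 4·x^3 + 8·x^2 + 4·x + 9 (coefficients mod 13)
  leading term 6·x^5: subtract (6·x)·f(x) = 6·x^5 + 6·x^4 + 5·x^3 + 4·x^2 + 4·x, leaving 12·x^4 + 12·x^3 + 4·x^2 + 9 (coefficients mod 13)
  leading term 12·x^4: subtract (12)·f(x) = 12·x^4 + 12·x^3 + 10·x^2 + 8·x + 8, leaving 7·x^2 + 5·x + 1 (coefficients mod 13)
The degree is now < 4, so this is the remainder. Hence a · b ≡ 7·x^2 + 5·x + 1 in F_13[x]/(f).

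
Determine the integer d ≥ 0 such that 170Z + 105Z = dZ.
In the PID Z, (a, b) is generated by gcd(a, b). Compute gcd(170, 105) with the extended Euclidean algorithm, tracking rows (r, s, t) with s·170 + t·105 = r:
  row A: (170, 1, 0)   [1·170 + 0·105 = 170]
  row B: (105, 0, 1)   [0·170 + 1·105 = 105]
  170 = 1·105 + 65   → row C = row A − 1·row B = (65, 1, −1)   [check: 1·170 − 1·105 = 65]
  105 = 1·65 + 40   → row D = row B − 1·row C = (40, −1, 2)   [check: −1·170 + 2·105 = 40]
  65 = 1·40 + 25   → row E = row C − 1·row D = (25, 2, −3)   [check: 2·170 − 3·105 = 25]
  40 = 1·25 + 15   → row F = row D − 1·row E = (15, −3, 5)   [check: −3·170 + 5·105 = 15]
  25 = 1·15 + 10   → row G = row E − 1·row F = (10, 5, −8)   [check: 5·170 − 8·105 = 10]
  15 = 1·10 + 5   → row H = row F − 1·row G = (5, −8, 13)   [check: −8·170 + 13·105 = 5]
  10 = 2·5 + 0   → remainder 0, stop. gcd = 5 (last nonzero row H).
So gcd(170, 105) = 5, with Bézout identity −8·170 + 13·105 = 5. Containment (⊇): the Bézout identity exhibits 5 as an element of (170, 105), giving (5) ⊆ (170, 105). Containment (⊆): since 5 | 170 and 5 | 105 (170 = 5·34, 105 = 5·21), every Z-linear combination of 170 and 105 is divisible by 5, so (170, 105) ⊆ (5). Therefore (170, 105) = (5), d = 5.

Final answer: (170, 105) = (5); d = 5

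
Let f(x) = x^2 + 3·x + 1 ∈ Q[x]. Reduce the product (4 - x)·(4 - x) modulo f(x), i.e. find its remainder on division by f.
First multiply in Q[x] without reducing: a · b = x^2 - 8·x + 16. Now divide by f(x) = x^2 + 3·x + 1, eliminating the leading term at each step:
  leading term x^2: subtract (1)·f(x) = x^2 + 3·x + 1, leaving 15 - 11·x
The degree is now < 2, so this is the remainder. Hence a · b ≡ 15 - 11·x in Q[x]/(f).

Final answer: a · b ≡ 15 - 11·x (mod f(x))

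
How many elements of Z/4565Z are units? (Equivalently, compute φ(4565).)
An element a ∈ Z/4565Z is a unit iff gcd(a, 4565) = 1, so the number of units is φ(4565). φ is multiplicative, with φ(p^e) = p^e − p^(e−1). Factorise 4565 = 5 · 11 · 83. Then
  φ(4565) = (5 − 1) · (11 − 1) · (83 − 1) = 4 · 10 · 82 = 3280.

Final answer: Z/4565Z has φ(4565) = 3280 units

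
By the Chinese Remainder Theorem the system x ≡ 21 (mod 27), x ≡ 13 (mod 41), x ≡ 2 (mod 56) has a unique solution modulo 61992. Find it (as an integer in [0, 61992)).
The moduli 27, 41, 56 are pairwise coprime, so by the CRT there is a unique solution mod 27·41·56 = 61992.
Solve by successive substitution. Start with x ≡ 21 (mod 27).
  Combine with x ≡ 13 (mod 41): write x = 21 + 27·t and require 21 + 27·t ≡ 13 (mod 41), i.e. 27·t ≡ 13 − 21 ≡ 33 (mod 41). Since 27^(−1) ≡ 38 (mod 41), t ≡ 38·33 ≡ 24 (mod 41). So x ≡ 21 + 27·24 = 669 (mod 1107).
  Combine with x ≡ 2 (mod 56): write x = 669 + 1107·t and require 669 + 1107·t ≡ 2 (mod 56), i.e. 1107·t ≡ 2 − 669 ≡ 5 (mod 56). Since 1107^(−1) ≡ 43 (mod 56) (1107 ≡ 43 (mod 56)), t ≡ 43·5 ≡ 47 (mod 56). So x ≡ 669 + 1107·47 = 52698 (mod 61992).
Unique solution in [0, 61992): x = 52698.

Final answer: x ≡ 52698 (mod 61992); the representative in [0, 61992) is 52698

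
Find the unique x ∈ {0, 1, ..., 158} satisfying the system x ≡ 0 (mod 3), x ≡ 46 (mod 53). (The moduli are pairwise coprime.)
The moduli 3, 53 are pairwise coprime, so by the CRT there is a unique solution mod 3·53 = 159.
Solve by successive substitution. Start with x ≡ 0 (mod 3).
  Combine with x ≡ 46 (mod 53): write x = 3·t and require 3·t ≡ 46 (mod 53). Since 3^(−1) ≡ 18 (mod 53), t ≡ 18·46 ≡ 33 (mod 53). So x ≡ 3·33 = 99 (mod 159).
Unique solution in [0, 159): x = 99.

Final answer: x ≡ 99 (mod 159); the representative in [0, 159) is 99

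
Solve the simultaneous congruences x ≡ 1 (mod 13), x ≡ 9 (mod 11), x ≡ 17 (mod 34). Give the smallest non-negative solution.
x ≡ 3485 (mod 4862); the representative in [0, 4862) is 3485

The moduli 13, 11, 34 are pairwise coprime, so by the CRT there is a unique solution mod 13·11·34 = 4862.
Solve by successive substitution. Start with x ≡ 1 (mod 13).
  Combine with x ≡ 9 (mod 11): write x = 1 + 13·t and require 1 + 13·t ≡ 9 (mod 11), i.e. 13·t ≡ 9 − 1 ≡ 8 (mod 11). Since 13^(−1) ≡ 6 (mod 11) (13 ≡ 2 (mod 11)), t ≡ 6·8 ≡ 4 (mod 11). So x ≡ 1 + 13·4 = 53 (mod 143).
  Combine with x ≡ 17 (mod 34): write x = 53 + 143·t and require 53 + 143·t ≡ 17 (mod 34), i.e. 143·t ≡ 17 − 53 ≡ 32 (mod 34). Since 143^(−1) ≡ 5 (mod 34) (143 ≡ 7 (mod 34)), t ≡ 5·32 ≡ 24 (mod 34). So x ≡ 53 + 143·24 = 3485 (mod 4862).
Unique solution in [0, 4862): x = 3485.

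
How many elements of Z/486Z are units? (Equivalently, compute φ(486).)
An element a ∈ Z/486Z is a unit iff gcd(a, 486) = 1, so the number of units is φ(486). φ is multiplicative, with φ(p^e) = p^e − p^(e−1). Factorise 486 = 2 · 3^5. Then
  φ(486) = (2 − 1) · (3^5 − 3^4) = 1 · 162 = 162.

Final answer: Z/486Z has φ(486) = 162 units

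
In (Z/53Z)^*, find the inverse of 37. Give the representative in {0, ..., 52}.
Apply the extended Euclidean algorithm to (53, 37), tracking rows (r, s, t) with s·53 + t·37 = r. Each division r_prev = q·r_cur + r_new produces the new row as (previous row) − q·(current row):
  row A: (53, 1, 0)   [1·53 + 0·37 = 53]
  row B: (37, 0, 1)   [0·53 + 1·37 = 37]
  53 = 1·37 + 16   → row C = row A − 1·row B = (16, 1, −1)   [check: 1·53 − 1·37 = 16]
  37 = 2·16 + 5   → row D = row B − 2·row C = (5, −2, 3)   [check: −2·53 + 3·37 = 5]
  16 = 3·5 + 1   → row E = row C − 3·row D = (1, 7, −10)   [check: 7·53 − 10·37 = 1]
  5 = 5·1 + 0   → remainder 0, stop. gcd = 1 (last nonzero row E).
The gcd is 1, so 37 is invertible mod 53. The last nonzero row gives 7·53 − 10·37 = 1, so t = −10. So 37^(−1) ≡ −10 ≡ 43 (mod 53). Verify: 37 · 43 = 1591 ≡ 1 (mod 53). ✓

Final answer: 37^(−1) ≡ 43 (mod 53)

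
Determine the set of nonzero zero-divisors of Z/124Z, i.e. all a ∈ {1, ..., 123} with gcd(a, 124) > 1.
An element a ∈ Z/124Z (with a ≠ 0) is a zero-divisor iff gcd(a, 124) > 1 (because a is a unit precisely when gcd(a, n) = 1, and in Z/nZ every nonzero, non-unit element is a zero-divisor). Scan a = 1, ..., 123 and keep those with gcd(a, 124) > 1:
  gcd(2, 124) = 2, gcd(4, 124) = 4, gcd(6, 124) = 2, gcd(8, 124) = 4, gcd(10, 124) = 2, gcd(12, 124) = 4, gcd(14, 124) = 2, gcd(16, 124) = 4, gcd(18, 124) = 2, gcd(20, 124) = 4, gcd(22, 124) = 2, gcd(24, 124) = 4, gcd(26, 124) = 2, gcd(28, 124) = 4, gcd(30, 124) = 2, gcd(31, 124) = 31, gcd(32, 124) = 4, gcd(34, 124) = 2, gcd(36, 124) = 4, gcd(38, 124) = 2, gcd(40, 124) = 4, gcd(42, 124) = 2, gcd(44, 124) = 4, gcd(46, 124) = 2, gcd(48, 124) = 4, gcd(50, 124) = 2, gcd(52, 124) = 4, gcd(54, 124) = 2, gcd(56, 124) = 4, gcd(58, 124) = 2, gcd(60, 124) = 4, gcd(62, 124) = 62, gcd(64, 124) = 4, gcd(66, 124) = 2, gcd(68, 124) = 4, gcd(70, 124) = 2, gcd(72, 124) = 4, gcd(74, 124) = 2, gcd(76, 124) = 4, gcd(78, 124) = 2, gcd(80, 124) = 4, gcd(82, 124) = 2, gcd(84, 124) = 4, gcd(86, 124) = 2, gcd(88, 124) = 4, gcd(90, 124) = 2, gcd(92, 124) = 4, gcd(93, 124) = 31, gcd(94, 124) = 2, gcd(96, 124) = 4, gcd(98, 124) = 2, gcd(100, 124) = 4, gcd(102, 124) = 2, gcd(104, 124) = 4, gcd(106, 124) = 2, gcd(108, 124) = 4, gcd(110, 124) = 2, gcd(112, 124) = 4, gcd(114, 124) = 2, gcd(116, 124) = 4, gcd(118, 124) = 2, gcd(120, 124) = 4, gcd(122, 124) = 2.
All other a ∈ {1, ..., 123} have gcd(a, 124) = 1 and are units. So the nonzero zero-divisors are exactly the 63 values of a appearing in this scan.

Final answer: nonzero zero-divisors of Z/124Z = {2, 4, 6, 8, 10, 12, 14, 16, 18, 20, 22, 24, 26, 28, 30, 31, 32, 34, 36, 38, 40, 42, 44, 46, 48, 50, 52, 54, 56, 58, 60, 62, 64, 66, 68, 70, 72, 74, 76, 78, 80, 82, 84, 86, 88, 90, 92, 93, 94, 96, 98, 100, 102, 104, 106, 108, 110, 112, 114, 116, 118, 120, 122}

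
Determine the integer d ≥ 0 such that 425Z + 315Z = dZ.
(425, 315) = (5); d = 5

In the PID Z, (a, b) is generated by gcd(a, b). Compute gcd(425, 315) with the extended Euclidean algorithm, tracking rows (r, s, t) with s·425 + t·315 = r:
  row A: (425, 1, 0)   [1·425 + 0·315 = 425]
  row B: (315, 0, 1)   [0·425 + 1·315 = 315]
  425 = 1·315 + 110   → row C = row A − 1·row B = (110, 1, −1)   [check: 1·425 − 1·315 = 110]
  315 = 2·110 + 95   → row D = row B − 2·row C = (95, −2, 3)   [check: −2·425 + 3·315 = 95]
  110 = 1·95 + 15   → row E = row C − 1·row D = (15, 3, −4)   [check: 3·425 − 4·315 = 15]
  95 = 6·15 + 5   → row F = row D − 6·row E = (5, −20, 27)   [check: −20·425 + 27·315 = 5]
  15 = 3·5 + 0   → remainder 0, stop. gcd = 5 (last nonzero row F).
So gcd(425, 315) = 5, with Bézout identity −20·425 + 27·315 = 5. Containment (⊇): the Bézout identity exhibits 5 as an element of (425, 315), giving (5) ⊆ (425, 315). Containment (⊆): since 5 | 425 and 5 | 315 (425 = 5·85, 315 = 5·63), every Z-linear combination of 425 and 315 is divisible by 5, so (425, 315) ⊆ (5). Therefore (425, 315) = (5), d = 5.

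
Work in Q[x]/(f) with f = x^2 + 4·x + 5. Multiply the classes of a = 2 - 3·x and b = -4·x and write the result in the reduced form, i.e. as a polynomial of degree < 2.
First multiply in Q[x] without reducing: a · b = 12·x^2 - 8·x. Now divide by f(x) = x^2 + 4·x + 5, eliminating the leading term at each step:
  leading term 12·x^2: subtract (12)·f(x) = 12·x^2 + 48·x + 60, leaving -56·x - 60
The degree is now < 2, so this is the remainder. Hence a · b ≡ -56·x - 60 in Q[x]/(f).

Final answer: a · b ≡ -56·x - 60 (mod f(x))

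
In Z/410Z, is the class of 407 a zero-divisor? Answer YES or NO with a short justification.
gcd(407, 410) = 1, so 407 is a unit in Z/410Z (it has a multiplicative inverse). A unit cannot be a zero-divisor: if 407·b ≡ 0 then multiplying both sides by 407^(−1) gives b ≡ 0. So 407 is not a zero-divisor.

Final answer: NO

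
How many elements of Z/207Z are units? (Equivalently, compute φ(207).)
An element a ∈ Z/207Z is a unit iff gcd(a, 207) = 1, so the number of units is φ(207). φ is multiplicative, with φ(p^e) = p^e − p^(e−1). Factorise 207 = 3^2 · 23. Then
  φ(207) = (3^2 − 3^1) · (23 − 1) = 6 · 22 = 132.

Final answer: Z/207Z has φ(207) = 132 units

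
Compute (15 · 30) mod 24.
18

Reduce the factors first: 30 ≡ 6 (mod 24), so 15 · 30 ≡ 15 · 6 (mod 24). 15 · 6 = 90. Dividing by 24: 90 = 3·24 + 18. So (15 · 30) mod 24 = 18.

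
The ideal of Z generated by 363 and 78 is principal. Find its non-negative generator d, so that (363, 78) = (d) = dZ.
In the PID Z, (a, b) is generated by gcd(a, b). Compute gcd(363, 78) with the extended Euclidean algorithm, tracking rows (r, s, t) with s·363 + t·78 = r:
  row A: (363, 1, 0)   [1·363 + 0·78 = 363]
  row B: (78, 0, 1)   [0·363 + 1·78 = 78]
  363 = 4·78 + 51   → row C = row A − 4·row B = (51, 1, −4)   [check: 1·363 − 4·78 = 51]
  78 = 1·51 + 27   → row D = row B − 1·row C = (27, −1, 5)   [check: −1·363 + 5·78 = 27]
  51 = 1·27 + 24   → row E = row C − 1·row D = (24, 2, −9)   [check: 2·363 − 9·78 = 24]
  27 = 1·24 + 3   → row F = row D − 1·row E = (3, −3, 14)   [check: −3·363 + 14·78 = 3]
  24 = 8·3 + 0   → remainder 0, stop. gcd = 3 (last nonzero row F).
So gcd(363, 78) = 3, with Bézout identity −3·363 + 14·78 = 3. Containment (⊇): the Bézout identity exhibits 3 as an element of (363, 78), giving (3) ⊆ (363, 78). Containment (⊆): since 3 | 363 and 3 | 78 (363 = 3·121, 78 = 3·26), every Z-linear combination of 363 and 78 is divisible by 3, so (363, 78) ⊆ (3). Therefore (363, 78) = (3), d = 3.

Final answer: (363, 78) = (3); d = 3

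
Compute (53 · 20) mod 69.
25

Both factors are already reduced mod 69. 53 · 20 = 1060. Dividing by 69: 1060 = 15·69 + 25. So (53 · 20) mod 69 = 25.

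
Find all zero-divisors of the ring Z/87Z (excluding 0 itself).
nonzero zero-divisors of Z/87Z = {3, 6, 9, 12, 15, 18, 21, 24, 27, 29, 30, 33, 36, 39, 42, 45, 48, 51, 54, 57, 58, 60, 63, 66, 69, 72, 75, 78, 81, 84}

An element a ∈ Z/87Z (with a ≠ 0) is a zero-divisor iff gcd(a, 87) > 1 (because a is a unit precisely when gcd(a, n) = 1, and in Z/nZ every nonzero, non-unit element is a zero-divisor). Scan a = 1, ..., 86 and keep those with gcd(a, 87) > 1:
  gcd(3, 87) = 3, gcd(6, 87) = 3, gcd(9, 87) = 3, gcd(12, 87) = 3, gcd(15, 87) = 3, gcd(18, 87) = 3, gcd(21, 87) = 3, gcd(24, 87) = 3, gcd(27, 87) = 3, gcd(29, 87) = 29, gcd(30, 87) = 3, gcd(33, 87) = 3, gcd(36, 87) = 3, gcd(39, 87) = 3, gcd(42, 87) = 3, gcd(45, 87) = 3, gcd(48, 87) = 3, gcd(51, 87) = 3, gcd(54, 87) = 3, gcd(57, 87) = 3, gcd(58, 87) = 29, gcd(60, 87) = 3, gcd(63, 87) = 3, gcd(66, 87) = 3, gcd(69, 87) = 3, gcd(72, 87) = 3, gcd(75, 87) = 3, gcd(78, 87) = 3, gcd(81, 87) = 3, gcd(84, 87) = 3.
All other a ∈ {1, ..., 86} have gcd(a, 87) = 1 and are units. So the nonzero zero-divisors are exactly the 30 values of a appearing in this scan.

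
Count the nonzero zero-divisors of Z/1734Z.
In Z/1734Z each nonzero element is either a unit (gcd with 1734 is 1) or a zero-divisor (gcd > 1). The number of units is φ(1734): factorise 1734 = 2 · 3 · 17^2, so φ(1734) = (2 − 1) · (3 − 1) · (17^2 − 17^1) = 1 · 2 · 272 = 544. The nonzero elements number 1734 − 1 = 1733. Hence the nonzero zero-divisors number 1733 − 544 = 1189.

Final answer: Z/1734Z has 1189 nonzero zero-divisors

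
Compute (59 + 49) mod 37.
Reduce the summands first: 59 ≡ 22, 49 ≡ 12 (mod 37), so 59 + 49 ≡ 22 + 12 (mod 37). 22 + 12 = 34; 34 = 0·37 + 34, so (59 + 49) mod 37 = 34.

Final answer: 34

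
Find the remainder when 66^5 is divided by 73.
56

Use repeated squaring. Binary(5) = 101. Walk through the bits of the exponent 5 left-to-right: at each bit after the leading one, square the running value, then multiply by 66 if the bit is 1 (always reducing mod 73):
  bit 1 = 1 (leading): start with 66.
  bit 2 = 0: square 66^2 = 4356 ≡ 49 (mod 73).
  bit 3 = 1: square 49^2 = 2401 ≡ 65; bit is 1, so multiply 65·66 = 4290 ≡ 56 (mod 73).
Final value: 66^5 ≡ 56 (mod 73).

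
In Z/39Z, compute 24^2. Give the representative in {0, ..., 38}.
30

Use repeated squaring. Binary(2) = 10. Walk through the bits of the exponent 2 left-to-right: at each bit after the leading one, square the running value, then multiply by 24 if the bit is 1 (always reducing mod 39):
  bit 1 = 1 (leading): start with 24.
  bit 2 = 0: square 24^2 = 576 ≡ 30 (mod 39).
Final value: 24^2 ≡ 30 (mod 39).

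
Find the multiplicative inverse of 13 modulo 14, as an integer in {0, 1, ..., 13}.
13^(−1) ≡ 13 (mod 14)

Apply the extended Euclidean algorithm to (14, 13), tracking rows (r, s, t) with s·14 + t·13 = r. Each division r_prev = q·r_cur + r_new produces the new row as (previous row) − q·(current row):
  row A: (14, 1, 0)   [1·14 + 0·13 = 14]
  row B: (13, 0, 1)   [0·14 + 1·13 = 13]
  14 = 1·13 + 1   → row C = row A − 1·row B = (1, 1, −1)   [check: 1·14 − 1·13 = 1]
  13 = 13·1 + 0   → remainder 0, stop. gcd = 1 (last nonzero row C).
The gcd is 1, so 13 is invertible mod 14. The last nonzero row gives 1·14 − 1·13 = 1, so t = −1. So 13^(−1) ≡ −1 ≡ 13 (mod 14). Verify: 13 · 13 = 169 ≡ 1 (mod 14). ✓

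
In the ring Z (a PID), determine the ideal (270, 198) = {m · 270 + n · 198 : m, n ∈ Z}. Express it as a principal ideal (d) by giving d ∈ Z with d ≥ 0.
In the PID Z, (a, b) is generated by gcd(a, b). Compute gcd(270, 198) with the extended Euclidean algorithm, tracking rows (r, s, t) with s·270 + t·198 = r:
  row A: (270, 1, 0)   [1·270 + 0·198 = 270]
  row B: (198, 0, 1)   [0·270 + 1·198 = 198]
  270 = 1·198 + 72   → row C = row A − 1·row B = (72, 1, −1)   [check: 1·270 − 1·198 = 72]
  198 = 2·72 + 54   → row D = row B − 2·row C = (54, −2, 3)   [check: −2·270 + 3·198 = 54]
  72 = 1·54 + 18   → row E = row C − 1·row D = (18, 3, −4)   [check: 3·270 − 4·198 = 18]
  54 = 3·18 + 0   → remainder 0, stop. gcd = 18 (last nonzero row E).
So gcd(270, 198) = 18, with Bézout identity 3·270 − 4·198 = 18. Containment (⊇): the Bézout identity exhibits 18 as an element of (270, 198), giving (18) ⊆ (270, 198). Containment (⊆): since 18 | 270 and 18 | 198 (270 = 18·15, 198 = 18·11), every Z-linear combination of 270 and 198 is divisible by 18, so (270, 198) ⊆ (18). Therefore (270, 198) = (18), d = 18.

Final answer: (270, 198) = (18); d = 18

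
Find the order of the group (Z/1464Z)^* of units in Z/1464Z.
(Z/1464Z)^* consists of the classes a with gcd(a, 1464) = 1, so its order is φ(1464). φ is multiplicative, with φ(p^e) = p^e − p^(e−1). Factorise 1464 = 2^3 · 3 · 61. Then
  φ(1464) = (2^3 − 2^2) · (3 − 1) · (61 − 1) = 4 · 2 · 60 = 480.
Thus |(Z/1464Z)^*| = 480.

Final answer: |(Z/1464Z)^*| = 480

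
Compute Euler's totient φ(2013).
φ(2013) = 1200

φ is multiplicative, with φ(p^e) = p^e − p^(e−1). Factorise 2013 = 3 · 11 · 61. Then
  φ(2013) = (3 − 1) · (11 − 1) · (61 − 1) = 2 · 10 · 60 = 1200.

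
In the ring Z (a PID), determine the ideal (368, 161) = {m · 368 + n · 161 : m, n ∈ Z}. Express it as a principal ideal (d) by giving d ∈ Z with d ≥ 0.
In the PID Z, (a, b) is generated by gcd(a, b). Compute gcd(368, 161) with the extended Euclidean algorithm, tracking rows (r, s, t) with s·368 + t·161 = r:
  row A: (368, 1, 0)   [1·368 + 0·161 = 368]
  row B: (161, 0, 1)   [0·368 + 1·161 = 161]
  368 = 2·161 + 46   → row C = row A − 2·row B = (46, 1, −2)   [check: 1·368 − 2·161 = 46]
  161 = 3·46 + 23   → row D = row B − 3·row C = (23, −3, 7)   [check: −3·368 + 7·161 = 23]
  46 = 2·23 + 0   → remainder 0, stop. gcd = 23 (last nonzero row D).
So gcd(368, 161) = 23, with Bézout identity −3·368 + 7·161 = 23. Containment (⊇): the Bézout identity exhibits 23 as an element of (368, 161), giving (23) ⊆ (368, 161). Containment (⊆): since 23 | 368 and 23 | 161 (368 = 23·16, 161 = 23·7), every Z-linear combination of 368 and 161 is divisible by 23, so (368, 161) ⊆ (23). Therefore (368, 161) = (23), d = 23.

Final answer: (368, 161) = (23); d = 23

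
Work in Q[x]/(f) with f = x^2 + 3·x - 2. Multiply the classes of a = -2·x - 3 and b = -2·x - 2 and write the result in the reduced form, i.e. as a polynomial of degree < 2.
a · b ≡ 14 - 2·x (mod f(x))

First multiply in Q[x] without reducing: a · b = 4·x^2 + 10·x + 6. Now divide by f(x) = x^2 + 3·x - 2, eliminating the leading term at each step:
  leading term 4·x^2: subtract (4)·f(x) = 4·x^2 + 12·x - 8, leaving 14 - 2·x
The degree is now < 2, so this is the remainder. Hence a · b ≡ 14 - 2·x in Q[x]/(f).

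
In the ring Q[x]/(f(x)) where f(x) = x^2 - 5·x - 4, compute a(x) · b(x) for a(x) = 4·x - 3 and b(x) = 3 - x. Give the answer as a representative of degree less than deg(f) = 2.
First multiply in Q[x] without reducing: a · b = -4·x^2 + 15·x - 9. Now divide by f(x) = x^2 - 5·x - 4, eliminating the leading term at each step:
  leading term -4·x^2: subtract (-4)·f(x) = -4·x^2 + 20·x + 16, leaving -5·x - 25
The degree is now < 2, so this is the remainder. Hence a · b ≡ -5·x - 25 in Q[x]/(f).

Final answer: a · b ≡ -5·x - 25 (mod f(x))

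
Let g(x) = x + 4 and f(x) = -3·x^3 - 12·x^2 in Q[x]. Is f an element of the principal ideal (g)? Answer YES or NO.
In Q[x] the ideal (g) consists of all multiples of g, so f ∈ (g) iff g | f, i.e. iff the remainder of f on division by g is 0. Divide f by g (g is monic, so eliminate the leading term of the running remainder at each step):
  leading term -3·x^3: subtract (-3·x^2)·g(x) = -3·x^3 - 12·x^2, leaving 0
The remainder is 0, so f(x) = g(x) · h(x) with h(x) = -3·x^2. Hence g | f, i.e. f ∈ (g).

Final answer: YES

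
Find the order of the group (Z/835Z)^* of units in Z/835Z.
(Z/835Z)^* consists of the classes a with gcd(a, 835) = 1, so its order is φ(835). φ is multiplicative, with φ(p^e) = p^e − p^(e−1). Factorise 835 = 5 · 167. Then
  φ(835) = (5 − 1) · (167 − 1) = 4 · 166 = 664.
Thus |(Z/835Z)^*| = 664.

Final answer: |(Z/835Z)^*| = 664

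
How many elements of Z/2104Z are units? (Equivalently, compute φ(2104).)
Z/2104Z has φ(2104) = 1048 units

An element a ∈ Z/2104Z is a unit iff gcd(a, 2104) = 1, so the number of units is φ(2104). φ is multiplicative, with φ(p^e) = p^e − p^(e−1). Factorise 2104 = 2^3 · 263. Then
  φ(2104) = (2^3 − 2^2) · (263 − 1) = 4 · 262 = 1048.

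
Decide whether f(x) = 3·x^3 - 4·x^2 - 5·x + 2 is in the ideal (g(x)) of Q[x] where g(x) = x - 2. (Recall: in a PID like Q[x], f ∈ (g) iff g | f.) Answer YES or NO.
In Q[x] the ideal (g) consists of all multiples of g, so f ∈ (g) iff g | f, i.e. iff the remainder of f on division by g is 0. Divide f by g (g is monic, so eliminate the leading term of the running remainder at each step):
  leading term 3·x^3: subtract (3·x^2)·g(x) = 3·x^3 - 6·x^2, leaving 2·x^2 - 5·x + 2
  leading term 2·x^2: subtract (2·x)·g(x) = 2·x^2 - 4·x, leaving 2 - x
  leading term -x: subtract (-1)·g(x) = 2 - x, leaving 0
The remainder is 0, so f(x) = g(x) · h(x) with h(x) = 3·x^2 + 2·x - 1. Hence g | f, i.e. f ∈ (g).

Final answer: YES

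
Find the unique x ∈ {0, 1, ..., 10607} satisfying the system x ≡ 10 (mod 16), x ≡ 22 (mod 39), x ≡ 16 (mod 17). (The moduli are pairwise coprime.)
x ≡ 2362 (mod 10608); the representative in [0, 10608) is 2362

The moduli 16, 39, 17 are pairwise coprime, so by the CRT there is a unique solution mod 16·39·17 = 10608.
Solve by successive substitution. Start with x ≡ 10 (mod 16).
  Combine with x ≡ 22 (mod 39): write x = 10 + 16·t and require 10 + 16·t ≡ 22 (mod 39), i.e. 16·t ≡ 22 − 10 ≡ 12 (mod 39). Since 16^(−1) ≡ 22 (mod 39), t ≡ 22·12 ≡ 30 (mod 39). So x ≡ 10 + 16·30 = 490 (mod 624).
  Combine with x ≡ 16 (mod 17): write x = 490 + 624·t and require 490 + 624·t ≡ 16 (mod 17), i.e. 624·t ≡ 16 − 490 ≡ 2 (mod 17). Since 624^(−1) ≡ 10 (mod 17) (624 ≡ 12 (mod 17)), t ≡ 10·2 ≡ 3 (mod 17). So x ≡ 490 + 624·3 = 2362 (mod 10608).
Unique solution in [0, 10608): x = 2362.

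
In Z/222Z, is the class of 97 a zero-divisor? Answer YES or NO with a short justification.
NO

gcd(97, 222) = 1, so 97 is a unit in Z/222Z (it has a multiplicative inverse). A unit cannot be a zero-divisor: if 97·b ≡ 0 then multiplying both sides by 97^(−1) gives b ≡ 0. So 97 is not a zero-divisor.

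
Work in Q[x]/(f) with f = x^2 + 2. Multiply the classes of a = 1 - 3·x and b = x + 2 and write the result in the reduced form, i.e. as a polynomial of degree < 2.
a · b ≡ 8 - 5·x (mod f(x))

First multiply in Q[x] without reducing: a · b = -3·x^2 - 5·x + 2. Now divide by f(x) = x^2 + 2, eliminating the leading term at each step:
  leading term -3·x^2: subtract (-3)·f(x) = -3·x^2 - 6, leaving 8 - 5·x
The degree is now < 2, so this is the remainder. Hence a · b ≡ 8 - 5·x in Q[x]/(f).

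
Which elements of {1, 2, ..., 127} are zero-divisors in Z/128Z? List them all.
nonzero zero-divisors of Z/128Z = {2, 4, 6, 8, 10, 12, 14, 16, 18, 20, 22, 24, 26, 28, 30, 32, 34, 36, 38, 40, 42, 44, 46, 48, 50, 52, 54, 56, 58, 60, 62, 64, 66, 68, 70, 72, 74, 76, 78, 80, 82, 84, 86, 88, 90, 92, 94, 96, 98, 100, 102, 104, 106, 108, 110, 112, 114, 116, 118, 120, 122, 124, 126}

An element a ∈ Z/128Z (with a ≠ 0) is a zero-divisor iff gcd(a, 128) > 1 (because a is a unit precisely when gcd(a, n) = 1, and in Z/nZ every nonzero, non-unit element is a zero-divisor). Scan a = 1, ..., 127 and keep those with gcd(a, 128) > 1:
  gcd(2, 128) = 2, gcd(4, 128) = 4, gcd(6, 128) = 2, gcd(8, 128) = 8, gcd(10, 128) = 2, gcd(12, 128) = 4, gcd(14, 128) = 2, gcd(16, 128) = 16, gcd(18, 128) = 2, gcd(20, 128) = 4, gcd(22, 128) = 2, gcd(24, 128) = 8, gcd(26, 128) = 2, gcd(28, 128) = 4, gcd(30, 128) = 2, gcd(32, 128) = 32, gcd(34, 128) = 2, gcd(36, 128) = 4, gcd(38, 128) = 2, gcd(40, 128) = 8, gcd(42, 128) = 2, gcd(44, 128) = 4, gcd(46, 128) = 2, gcd(48, 128) = 16, gcd(50, 128) = 2, gcd(52, 128) = 4, gcd(54, 128) = 2, gcd(56, 128) = 8, gcd(58, 128) = 2, gcd(60, 128) = 4, gcd(62, 128) = 2, gcd(64, 128) = 64, gcd(66, 128) = 2, gcd(68, 128) = 4, gcd(70, 128) = 2, gcd(72, 128) = 8, gcd(74, 128) = 2, gcd(76, 128) = 4, gcd(78, 128) = 2, gcd(80, 128) = 16, gcd(82, 128) = 2, gcd(84, 128) = 4, gcd(86, 128) = 2, gcd(88, 128) = 8, gcd(90, 128) = 2, gcd(92, 128) = 4, gcd(94, 128) = 2, gcd(96, 128) = 32, gcd(98, 128) = 2, gcd(100, 128) = 4, gcd(102, 128) = 2, gcd(104, 128) = 8, gcd(106, 128) = 2, gcd(108, 128) = 4, gcd(110, 128) = 2, gcd(112, 128) = 16, gcd(114, 128) = 2, gcd(116, 128) = 4, gcd(118, 128) = 2, gcd(120, 128) = 8, gcd(122, 128) = 2, gcd(124, 128) = 4, gcd(126, 128) = 2.
All other a ∈ {1, ..., 127} have gcd(a, 128) = 1 and are units. So the nonzero zero-divisors are exactly the 63 values of a appearing in this scan.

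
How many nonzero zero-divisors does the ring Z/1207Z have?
Z/1207Z has 86 nonzero zero-divisors

In Z/1207Z each nonzero element is either a unit (gcd with 1207 is 1) or a zero-divisor (gcd > 1). The number of units is φ(1207): factorise 1207 = 17 · 71, so φ(1207) = (17 − 1) · (71 − 1) = 16 · 70 = 1120. The nonzero elements number 1207 − 1 = 1206. Hence the nonzero zero-divisors number 1206 − 1120 = 86.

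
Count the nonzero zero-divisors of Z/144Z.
In Z/144Z each nonzero element is either a unit (gcd with 144 is 1) or a zero-divisor (gcd > 1). The number of units is φ(144): factorise 144 = 2^4 · 3^2, so φ(144) = (2^4 − 2^3) · (3^2 − 3^1) = 8 · 6 = 48. The nonzero elements number 144 − 1 = 143. Hence the nonzero zero-divisors number 143 − 48 = 95.

Final answer: Z/144Z has 95 nonzero zero-divisors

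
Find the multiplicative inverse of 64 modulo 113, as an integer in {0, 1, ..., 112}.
Apply the extended Euclidean algorithm to (113, 64), tracking rows (r, s, t) with s·113 + t·64 = r. Each division r_prev = q·r_cur + r_new produces the new row as (previous row) − q·(current row):
  row A: (113, 1, 0)   [1·113 + 0·64 = 113]
  row B: (64, 0, 1)   [0·113 + 1·64 = 64]
  113 = 1·64 + 49   → row C = row A − 1·row B = (49, 1, −1)   [check: 1·113 − 1·64 = 49]
  64 = 1·49 + 15   → row D = row B − 1·row C = (15, −1, 2)   [check: −1·113 + 2·64 = 15]
  49 = 3·15 + 4   → row E = row C − 3·row D = (4, 4, −7)   [check: 4·113 − 7·64 = 4]
  15 = 3·4 + 3   → row F = row D − 3·row E = (3, −13, 23)   [check: −13·113 + 23·64 = 3]
  4 = 1·3 + 1   → row G = row E − 1·row F = (1, 17, −30)   [check: 17·113 − 30·64 = 1]
  3 = 3·1 + 0   → remainder 0, stop. gcd = 1 (last nonzero row G).
The gcd is 1, so 64 is invertible mod 113. The last nonzero row gives 17·113 − 30·64 = 1, so t = −30. So 64^(−1) ≡ −30 ≡ 83 (mod 113). Verify: 64 · 83 = 5312 ≡ 1 (mod 113). ✓

Final answer: 64^(−1) ≡ 83 (mod 113)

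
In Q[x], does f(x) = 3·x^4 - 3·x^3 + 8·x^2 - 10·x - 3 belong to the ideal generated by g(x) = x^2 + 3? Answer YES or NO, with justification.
In Q[x] the ideal (g) consists of all multiples of g, so f ∈ (g) iff g | f, i.e. iff the remainder of f on division by g is 0. Divide f by g (g is monic, so eliminate the leading term of the running remainder at each step):
  leading term 3·x^4: subtract (3·x^2)·g(x) = 3·x^4 + 9·x^2, leaving -3·x^3 - x^2 - 10·x - 3
  leading term -3·x^3: subtract (-3·x)·g(x) = -3·x^3 - 9·x, leaving -x^2 - x - 3
  leading term -x^2: subtract (-1)·g(x) = -x^2 - 3, leaving -x
The remainder r(x) = -x ≠ 0 (and deg r < deg g), so g ∤ f, i.e. f ∉ (g).

Final answer: NO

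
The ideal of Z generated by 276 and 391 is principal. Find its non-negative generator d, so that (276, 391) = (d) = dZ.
In the PID Z, (a, b) is generated by gcd(a, b). Compute gcd(391, 276) with the extended Euclidean algorithm, tracking rows (r, s, t) with s·391 + t·276 = r:
  row A: (391, 1, 0)   [1·391 + 0·276 = 391]
  row B: (276, 0, 1)   [0·391 + 1·276 = 276]
  391 = 1·276 + 115   → row C = row A − 1·row B = (115, 1, −1)   [check: 1·391 − 1·276 = 115]
  276 = 2·115 + 46   → row D = row B − 2·row C = (46, −2, 3)   [check: −2·391 + 3·276 = 46]
  115 = 2·46 + 23   → row E = row C − 2·row D = (23, 5, −7)   [check: 5·391 − 7·276 = 23]
  46 = 2·23 + 0   → remainder 0, stop. gcd = 23 (last nonzero row E).
So gcd(276, 391) = 23, with Bézout identity 5·391 − 7·276 = 23. Containment (⊇): the Bézout identity exhibits 23 as an element of (276, 391), giving (23) ⊆ (276, 391). Containment (⊆): since 23 | 276 and 23 | 391 (276 = 23·12, 391 = 23·17), every Z-linear combination of 276 and 391 is divisible by 23, so (276, 391) ⊆ (23). Therefore (276, 391) = (23), d = 23.

Final answer: (276, 391) = (23); d = 23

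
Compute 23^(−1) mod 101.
23^(−1) ≡ 22 (mod 101)

Apply the extended Euclidean algorithm to (101, 23), tracking rows (r, s, t) with s·101 + t·23 = r. Each division r_prev = q·r_cur + r_new produces the new row as (previous row) − q·(current row):
  row A: (101, 1, 0)   [1·101 + 0·23 = 101]
  row B: (23, 0, 1)   [0·101 + 1·23 = 23]
  101 = 4·23 + 9   → row C = row A − 4·row B = (9, 1, −4)   [check: 1·101 − 4·23 = 9]
  23 = 2·9 + 5   → row D = row B − 2·row C = (5, −2, 9)   [check: −2·101 + 9·23 = 5]
  9 = 1·5 + 4   → row E = row C − 1·row D = (4, 3, −13)   [check: 3·101 − 13·23 = 4]
  5 = 1·4 + 1   → row F = row D − 1·row E = (1, −5, 22)   [check: −5·101 + 22·23 = 1]
  4 = 4·1 + 0   → remainder 0, stop. gcd = 1 (last nonzero row F).
The gcd is 1, so 23 is invertible mod 101. The last nonzero row gives −5·101 + 22·23 = 1, so t = 22. So 23^(−1) ≡ 22 (mod 101). Verify: 23 · 22 = 506 ≡ 1 (mod 101). ✓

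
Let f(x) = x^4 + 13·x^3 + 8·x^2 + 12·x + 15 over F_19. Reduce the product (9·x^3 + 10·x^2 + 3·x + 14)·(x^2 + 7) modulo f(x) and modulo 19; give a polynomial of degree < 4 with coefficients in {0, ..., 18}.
Multiply as integer polynomials: a · b = 9·x^5 + 10·x^4 + 66·x^3 + 84·x^2 + 21·x + 98. Reducing coefficients mod 19: a · b ≡ 9·x^5 + 10·x^4 + 9·x^3 + 8·x^2 + 2·x + 3. Now divide by f(x) = x^4 + 13·x^3 + 8·x^2 + 12·x + 15 in F_19[x], eliminating the leading term at each step:
  leading term 9·x^5: subtract (9·x)·f(x) = 9·x^5 + 3·x^4 + 15·x^3 + 13·x^2 + 2·x, leaving 7·x^4 + 13·x^3 + 14·x^2 + 3 (coefficients mod 19)
  leading term 7·x^4: subtract (7)·f(x) = 7·x^4 + 15·x^3 + 18·x^2 + 8·x + 10, leaving 17·x^3 + 15·x^2 + 11·x + 12 (coefficients mod 19)
The degree is now < 4, so this is the remainder. Hence a · b ≡ 17·x^3 + 15·x^2 + 11·x + 12 in F_19[x]/(f).

Final answer: a · b ≡ 17·x^3 + 15·x^2 + 11·x + 12 (mod f(x))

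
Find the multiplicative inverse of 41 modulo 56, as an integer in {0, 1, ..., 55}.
Apply the extended Euclidean algorithm to (56, 41), tracking rows (r, s, t) with s·56 + t·41 = r. Each division r_prev = q·r_cur + r_new produces the new row as (previous row) − q·(current row):
  row A: (56, 1, 0)   [1·56 + 0·41 = 56]
  row B: (41, 0, 1)   [0·56 + 1·41 = 41]
  56 = 1·41 + 15   → row C = row A − 1·row B = (15, 1, −1)   [check: 1·56 − 1·41 = 15]
  41 = 2·15 + 11   → row D = row B − 2·row C = (11, −2, 3)   [check: −2·56 + 3·41 = 11]
  15 = 1·11 + 4   → row E = row C − 1·row D = (4, 3, −4)   [check: 3·56 − 4·41 = 4]
  11 = 2·4 + 3   → row F = row D − 2·row E = (3, −8, 11)   [check: −8·56 + 11·41 = 3]
  4 = 1·3 + 1   → row G = row E − 1·row F = (1, 11, −15)   [check: 11·56 − 15·41 = 1]
  3 = 3·1 + 0   → remainder 0, stop. gcd = 1 (last nonzero row G).
The gcd is 1, so 41 is invertible mod 56. The last nonzero row gives 11·56 − 15·41 = 1, so t = −15. So 41^(−1) ≡ −15 ≡ 41 (mod 56). Verify: 41 · 41 = 1681 ≡ 1 (mod 56). ✓

Final answer: 41^(−1) ≡ 41 (mod 56)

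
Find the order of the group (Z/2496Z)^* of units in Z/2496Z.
(Z/2496Z)^* consists of the classes a with gcd(a, 2496) = 1, so its order is φ(2496). φ is multiplicative, with φ(p^e) = p^e − p^(e−1). Factorise 2496 = 2^6 · 3 · 13. Then
  φ(2496) = (2^6 − 2^5) · (3 − 1) · (13 − 1) = 32 · 2 · 12 = 768.
Thus |(Z/2496Z)^*| = 768.

Final answer: |(Z/2496Z)^*| = 768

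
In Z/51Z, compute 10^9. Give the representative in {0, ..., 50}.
7

Use repeated squaring. Binary(9) = 1001. Walk through the bits of the exponent 9 left-to-right: at each bit after the leading one, square the running value, then multiply by 10 if the bit is 1 (always reducing mod 51):
  bit 1 = 1 (leading): start with 10.
  bit 2 = 0: square 10^2 = 100 ≡ 49 (mod 51).
  bit 3 = 0: square 49^2 = 2401 ≡ 4 (mod 51).
  bit 4 = 1: square 4^2 = 16; bit is 1, so multiply 16·10 = 160 ≡ 7 (mod 51).
Final value: 10^9 ≡ 7 (mod 51).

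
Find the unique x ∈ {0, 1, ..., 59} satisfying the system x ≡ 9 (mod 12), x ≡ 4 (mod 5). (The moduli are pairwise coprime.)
x ≡ 9 (mod 60); the representative in [0, 60) is 9

The moduli 12, 5 are pairwise coprime, so by the CRT there is a unique solution mod 12·5 = 60.
Solve by successive substitution. Start with x ≡ 9 (mod 12).
  Combine with x ≡ 4 (mod 5): write x = 9 + 12·t and require 9 + 12·t ≡ 4 (mod 5), i.e. 12·t ≡ 4 − 9 ≡ 0 (mod 5). Since 12^(−1) ≡ 3 (mod 5) (12 ≡ 2 (mod 5)), t ≡ 3·0 ≡ 0 (mod 5). So x ≡ 9 + 12·0 = 9 (mod 60).
Unique solution in [0, 60): x = 9.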